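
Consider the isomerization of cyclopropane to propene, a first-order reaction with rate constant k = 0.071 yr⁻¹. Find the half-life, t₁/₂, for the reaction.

9.763 yr

Step 1: For a first-order reaction, t₁/₂ = ln(2)/k
Step 2: t₁/₂ = ln(2)/0.071
Step 3: t₁/₂ = 0.6931/0.071 = 9.763 yr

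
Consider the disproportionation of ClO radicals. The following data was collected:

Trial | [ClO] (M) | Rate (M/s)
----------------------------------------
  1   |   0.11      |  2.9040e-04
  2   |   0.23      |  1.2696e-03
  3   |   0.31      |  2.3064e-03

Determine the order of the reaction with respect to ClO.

second order (2)

Step 1: Compare trials to find order n where rate₂/rate₁ = ([ClO]₂/[ClO]₁)^n
Step 2: rate₂/rate₁ = 1.2696e-03/2.9040e-04 = 4.372
Step 3: [ClO]₂/[ClO]₁ = 0.23/0.11 = 2.091
Step 4: n = ln(4.372)/ln(2.091) = 2.00 ≈ 2
Step 5: The reaction is second order in ClO.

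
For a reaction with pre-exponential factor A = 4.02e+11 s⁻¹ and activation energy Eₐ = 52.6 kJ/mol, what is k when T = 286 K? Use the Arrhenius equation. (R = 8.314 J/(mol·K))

9.93e+01 s⁻¹

Step 1: Use the Arrhenius equation: k = A × exp(-Eₐ/RT)
Step 2: Convert Eₐ to J/mol: 52.6 kJ/mol = 52600 J/mol
Step 3: Calculate the exponent: -Eₐ/(RT) = -52600/(8.314 × 286) = -22.12125
Step 4: k = 4.02e+11 × exp(-22.12125)
Step 5: k = 4.02e+11 × 2.47095e-10 = 9.9332e+01 s⁻¹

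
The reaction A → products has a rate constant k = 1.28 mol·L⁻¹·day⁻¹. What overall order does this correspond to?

zeroth order (0)

Step 1: The units of k for an nth-order reaction are (concentration)^(1-n)·(time)⁻¹.
Step 2: Here k has units mol·L⁻¹·day⁻¹, so the concentration exponent is 1.
Step 3: 1 - n = 1 ⇒ n = 0. The reaction is zeroth order.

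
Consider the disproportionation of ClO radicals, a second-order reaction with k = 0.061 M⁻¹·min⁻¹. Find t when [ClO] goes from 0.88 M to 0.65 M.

6.592 min

Step 1: For second-order: t = (1/[ClO] - 1/[ClO]₀)/k
Step 2: t = (1/0.65 - 1/0.88)/0.061
Step 3: t = (1.538 - 1.136)/0.061
Step 4: t = 0.4021/0.061 = 6.592 min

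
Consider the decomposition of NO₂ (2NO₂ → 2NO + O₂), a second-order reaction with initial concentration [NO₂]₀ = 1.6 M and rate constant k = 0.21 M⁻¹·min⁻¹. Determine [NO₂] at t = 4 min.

0.6826 M

Step 1: For a second-order reaction: 1/[NO₂] = 1/[NO₂]₀ + kt
Step 2: 1/[NO₂] = 1/1.6 + 0.21 × 4
Step 3: 1/[NO₂] = 0.625 + 0.84 = 1.465
Step 4: [NO₂] = 1/1.465 = 0.6826 M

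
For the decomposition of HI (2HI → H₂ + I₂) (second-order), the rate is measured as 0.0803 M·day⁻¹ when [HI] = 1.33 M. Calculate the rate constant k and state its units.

0.0454 M⁻¹·day⁻¹

Step 1: rate = k[HI]^2, so k = rate / [HI]^2.
Step 2: k = 0.0803 / (1.33)^2 = 0.0803 / 1.769.
Step 3: k = 0.0454 M⁻¹·day⁻¹.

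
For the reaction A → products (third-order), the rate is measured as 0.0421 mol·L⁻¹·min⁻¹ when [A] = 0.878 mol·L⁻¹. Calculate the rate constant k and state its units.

0.0622 (mol·L⁻¹)⁻²·min⁻¹

Step 1: rate = k[A]^3, so k = rate / [A]^3.
Step 2: k = 0.0421 / (0.878)^3 = 0.0421 / 0.6768.
Step 3: k = 0.0622 (mol·L⁻¹)⁻²·min⁻¹.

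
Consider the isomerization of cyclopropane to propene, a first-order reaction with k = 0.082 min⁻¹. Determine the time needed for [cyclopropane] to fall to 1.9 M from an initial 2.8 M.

4.729 min

Step 1: For first-order: t = ln([cyclopropane]₀/[cyclopropane])/k
Step 2: t = ln(2.8/1.9)/0.082
Step 3: t = ln(1.474)/0.082
Step 4: t = 0.3878/0.082 = 4.729 min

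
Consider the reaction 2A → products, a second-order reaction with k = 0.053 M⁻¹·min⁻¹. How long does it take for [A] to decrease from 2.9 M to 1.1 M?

10.65 min

Step 1: For second-order: t = (1/[A] - 1/[A]₀)/k
Step 2: t = (1/1.1 - 1/2.9)/0.053
Step 3: t = (0.9091 - 0.3448)/0.053
Step 4: t = 0.5643/0.053 = 10.65 min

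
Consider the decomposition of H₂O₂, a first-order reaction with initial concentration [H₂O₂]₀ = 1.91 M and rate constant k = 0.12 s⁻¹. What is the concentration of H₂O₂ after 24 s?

0.1072 M

Step 1: For a first-order reaction: [H₂O₂] = [H₂O₂]₀ × e^(-kt)
Step 2: [H₂O₂] = 1.91 × e^(-0.12 × 24)
Step 3: [H₂O₂] = 1.91 × e^(-2.88)
Step 4: [H₂O₂] = 1.91 × 0.0561348 = 0.1072 M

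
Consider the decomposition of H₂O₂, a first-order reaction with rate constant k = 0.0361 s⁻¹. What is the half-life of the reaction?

19.2 s

Step 1: For a first-order reaction, t₁/₂ = ln(2)/k
Step 2: t₁/₂ = ln(2)/0.0361
Step 3: t₁/₂ = 0.6931/0.0361 = 19.2 s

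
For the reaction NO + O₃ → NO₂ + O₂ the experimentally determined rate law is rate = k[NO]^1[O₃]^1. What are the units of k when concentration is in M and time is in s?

M⁻¹·s⁻¹

Step 1: Overall order = 1 + 1 = 2.
Step 2: rate has units M·s⁻¹; [NO]^1[O₃]^1 has units M^2.
Step 3: k = rate/([NO]^1[O₃]^1), so units of k = M^(1-2)·s⁻¹ = M⁻¹·s⁻¹.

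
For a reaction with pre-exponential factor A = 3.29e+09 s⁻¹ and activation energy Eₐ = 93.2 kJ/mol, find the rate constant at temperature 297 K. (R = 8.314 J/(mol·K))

1.33e-07 s⁻¹

Step 1: Use the Arrhenius equation: k = A × exp(-Eₐ/RT)
Step 2: Convert Eₐ to J/mol: 93.2 kJ/mol = 93200 J/mol
Step 3: Calculate the exponent: -Eₐ/(RT) = -93200/(8.314 × 297) = -37.74413
Step 4: k = 3.29e+09 × exp(-37.74413)
Step 5: k = 3.29e+09 × 4.05446e-17 = 1.3339e-07 s⁻¹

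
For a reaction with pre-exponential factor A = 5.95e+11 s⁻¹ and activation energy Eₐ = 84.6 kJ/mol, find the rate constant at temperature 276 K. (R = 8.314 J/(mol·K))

5.79e-05 s⁻¹

Step 1: Use the Arrhenius equation: k = A × exp(-Eₐ/RT)
Step 2: Convert Eₐ to J/mol: 84.6 kJ/mol = 84600 J/mol
Step 3: Calculate the exponent: -Eₐ/(RT) = -84600/(8.314 × 276) = -36.86814
Step 4: k = 5.95e+11 × exp(-36.86814)
Step 5: k = 5.95e+11 × 9.73577e-17 = 5.7928e-05 s⁻¹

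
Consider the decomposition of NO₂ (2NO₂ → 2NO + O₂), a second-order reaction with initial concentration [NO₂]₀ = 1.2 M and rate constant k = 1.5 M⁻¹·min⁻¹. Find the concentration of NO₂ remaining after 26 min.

0.0251 M

Step 1: For a second-order reaction: 1/[NO₂] = 1/[NO₂]₀ + kt
Step 2: 1/[NO₂] = 1/1.2 + 1.5 × 26
Step 3: 1/[NO₂] = 0.8333 + 39 = 39.83
Step 4: [NO₂] = 1/39.83 = 0.0251 M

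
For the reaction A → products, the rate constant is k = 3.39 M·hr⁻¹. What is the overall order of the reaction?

zeroth order (0)

Step 1: The units of k for an nth-order reaction are (concentration)^(1-n)·(time)⁻¹.
Step 2: Here k has units M·hr⁻¹, so the concentration exponent is 1.
Step 3: 1 - n = 1 ⇒ n = 0. The reaction is zeroth order.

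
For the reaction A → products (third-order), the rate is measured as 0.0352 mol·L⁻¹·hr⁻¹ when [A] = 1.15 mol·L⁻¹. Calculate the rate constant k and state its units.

0.02314 (mol·L⁻¹)⁻²·hr⁻¹

Step 1: rate = k[A]^3, so k = rate / [A]^3.
Step 2: k = 0.0352 / (1.15)^3 = 0.0352 / 1.521.
Step 3: k = 0.02314 (mol·L⁻¹)⁻²·hr⁻¹.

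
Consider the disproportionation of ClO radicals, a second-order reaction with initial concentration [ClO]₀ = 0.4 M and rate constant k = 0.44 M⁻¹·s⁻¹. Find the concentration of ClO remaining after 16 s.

0.1048 M

Step 1: For a second-order reaction: 1/[ClO] = 1/[ClO]₀ + kt
Step 2: 1/[ClO] = 1/0.4 + 0.44 × 16
Step 3: 1/[ClO] = 2.5 + 7.04 = 9.54
Step 4: [ClO] = 1/9.54 = 0.1048 M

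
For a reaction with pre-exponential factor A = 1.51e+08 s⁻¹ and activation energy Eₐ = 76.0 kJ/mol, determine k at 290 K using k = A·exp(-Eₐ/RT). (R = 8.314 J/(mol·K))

3.09e-06 s⁻¹

Step 1: Use the Arrhenius equation: k = A × exp(-Eₐ/RT)
Step 2: Convert Eₐ to J/mol: 76.0 kJ/mol = 76000 J/mol
Step 3: Calculate the exponent: -Eₐ/(RT) = -76000/(8.314 × 290) = -31.52141
Step 4: k = 1.51e+08 × exp(-31.52141)
Step 5: k = 1.51e+08 × 2.04374e-14 = 3.0860e-06 s⁻¹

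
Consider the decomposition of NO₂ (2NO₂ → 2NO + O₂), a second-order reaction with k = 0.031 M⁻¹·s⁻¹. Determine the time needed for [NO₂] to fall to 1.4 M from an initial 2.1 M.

7.68 s

Step 1: For second-order: t = (1/[NO₂] - 1/[NO₂]₀)/k
Step 2: t = (1/1.4 - 1/2.1)/0.031
Step 3: t = (0.7143 - 0.4762)/0.031
Step 4: t = 0.2381/0.031 = 7.68 s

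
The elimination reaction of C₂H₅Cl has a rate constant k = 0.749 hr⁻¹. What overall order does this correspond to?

first order (1)

Step 1: The units of k for an nth-order reaction are (concentration)^(1-n)·(time)⁻¹.
Step 2: Here k has units hr⁻¹, so the concentration exponent is 0.
Step 3: 1 - n = 0 ⇒ n = 1. The reaction is first order.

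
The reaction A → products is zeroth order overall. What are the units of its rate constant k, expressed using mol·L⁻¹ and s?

mol·L⁻¹·s⁻¹

Step 1: For overall order n, rate = k × (concentration)^n.
Step 2: Rate has units mol·L⁻¹·s⁻¹; concentration term has units (mol·L⁻¹)^0.
Step 3: k = rate / (concentration)^n, so units of k = (mol·L⁻¹)^(1-0)·s⁻¹ = mol·L⁻¹·s⁻¹.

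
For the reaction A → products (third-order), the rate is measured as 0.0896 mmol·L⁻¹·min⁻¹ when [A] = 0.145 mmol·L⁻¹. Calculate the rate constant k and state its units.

29.39 (mmol·L⁻¹)⁻²·min⁻¹

Step 1: rate = k[A]^3, so k = rate / [A]^3.
Step 2: k = 0.0896 / (0.145)^3 = 0.0896 / 0.003049.
Step 3: k = 29.39 (mmol·L⁻¹)⁻²·min⁻¹.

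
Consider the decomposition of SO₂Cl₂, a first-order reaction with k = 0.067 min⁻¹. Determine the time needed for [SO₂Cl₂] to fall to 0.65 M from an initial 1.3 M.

10.35 min

Step 1: For first-order: t = ln([SO₂Cl₂]₀/[SO₂Cl₂])/k
Step 2: t = ln(1.3/0.65)/0.067
Step 3: t = ln(2)/0.067
Step 4: t = 0.6931/0.067 = 10.35 min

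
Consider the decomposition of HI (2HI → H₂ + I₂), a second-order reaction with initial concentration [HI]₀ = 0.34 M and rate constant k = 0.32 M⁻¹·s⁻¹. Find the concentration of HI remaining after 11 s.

0.1548 M

Step 1: For a second-order reaction: 1/[HI] = 1/[HI]₀ + kt
Step 2: 1/[HI] = 1/0.34 + 0.32 × 11
Step 3: 1/[HI] = 2.941 + 3.52 = 6.461
Step 4: [HI] = 1/6.461 = 0.1548 M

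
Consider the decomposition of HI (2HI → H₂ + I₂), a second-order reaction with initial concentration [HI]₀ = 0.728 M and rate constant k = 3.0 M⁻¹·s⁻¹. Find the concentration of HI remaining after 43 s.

0.00767 M

Step 1: For a second-order reaction: 1/[HI] = 1/[HI]₀ + kt
Step 2: 1/[HI] = 1/0.728 + 3.0 × 43
Step 3: 1/[HI] = 1.374 + 129 = 130.4
Step 4: [HI] = 1/130.4 = 0.00767 M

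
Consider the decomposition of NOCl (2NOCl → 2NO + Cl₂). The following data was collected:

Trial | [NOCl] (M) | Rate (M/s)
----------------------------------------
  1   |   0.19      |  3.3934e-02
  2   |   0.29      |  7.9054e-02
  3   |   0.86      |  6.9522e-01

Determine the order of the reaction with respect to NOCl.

second order (2)

Step 1: Compare trials to find order n where rate₂/rate₁ = ([NOCl]₂/[NOCl]₁)^n
Step 2: rate₂/rate₁ = 7.9054e-02/3.3934e-02 = 2.33
Step 3: [NOCl]₂/[NOCl]₁ = 0.29/0.19 = 1.526
Step 4: n = ln(2.33)/ln(1.526) = 2.00 ≈ 2
Step 5: The reaction is second order in NOCl.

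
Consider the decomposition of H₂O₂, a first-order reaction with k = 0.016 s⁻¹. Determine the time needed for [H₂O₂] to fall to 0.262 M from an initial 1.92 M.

124.5 s

Step 1: For first-order: t = ln([H₂O₂]₀/[H₂O₂])/k
Step 2: t = ln(1.92/0.262)/0.016
Step 3: t = ln(7.328)/0.016
Step 4: t = 1.992/0.016 = 124.5 s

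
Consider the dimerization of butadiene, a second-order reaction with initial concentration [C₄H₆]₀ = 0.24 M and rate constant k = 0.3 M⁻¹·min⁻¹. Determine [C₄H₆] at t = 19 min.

0.1014 M

Step 1: For a second-order reaction: 1/[C₄H₆] = 1/[C₄H₆]₀ + kt
Step 2: 1/[C₄H₆] = 1/0.24 + 0.3 × 19
Step 3: 1/[C₄H₆] = 4.167 + 5.7 = 9.867
Step 4: [C₄H₆] = 1/9.867 = 0.1014 M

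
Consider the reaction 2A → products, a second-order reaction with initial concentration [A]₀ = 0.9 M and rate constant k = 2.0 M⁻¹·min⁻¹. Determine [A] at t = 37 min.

0.01331 M

Step 1: For a second-order reaction: 1/[A] = 1/[A]₀ + kt
Step 2: 1/[A] = 1/0.9 + 2.0 × 37
Step 3: 1/[A] = 1.111 + 74 = 75.11
Step 4: [A] = 1/75.11 = 0.01331 M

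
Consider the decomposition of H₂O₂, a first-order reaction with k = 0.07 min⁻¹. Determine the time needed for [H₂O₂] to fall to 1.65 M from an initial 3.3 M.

9.902 min

Step 1: For first-order: t = ln([H₂O₂]₀/[H₂O₂])/k
Step 2: t = ln(3.3/1.65)/0.07
Step 3: t = ln(2)/0.07
Step 4: t = 0.6931/0.07 = 9.902 min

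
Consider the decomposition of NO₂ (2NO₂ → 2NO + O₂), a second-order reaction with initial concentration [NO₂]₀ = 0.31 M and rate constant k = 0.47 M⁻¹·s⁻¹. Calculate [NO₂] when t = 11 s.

0.1191 M

Step 1: For a second-order reaction: 1/[NO₂] = 1/[NO₂]₀ + kt
Step 2: 1/[NO₂] = 1/0.31 + 0.47 × 11
Step 3: 1/[NO₂] = 3.226 + 5.17 = 8.396
Step 4: [NO₂] = 1/8.396 = 0.1191 M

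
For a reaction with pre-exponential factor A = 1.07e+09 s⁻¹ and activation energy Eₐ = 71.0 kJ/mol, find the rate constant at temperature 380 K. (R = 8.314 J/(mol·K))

1.86e-01 s⁻¹

Step 1: Use the Arrhenius equation: k = A × exp(-Eₐ/RT)
Step 2: Convert Eₐ to J/mol: 71.0 kJ/mol = 71000 J/mol
Step 3: Calculate the exponent: -Eₐ/(RT) = -71000/(8.314 × 380) = -22.47319
Step 4: k = 1.07e+09 × exp(-22.47319)
Step 5: k = 1.07e+09 × 1.73787e-10 = 1.8595e-01 s⁻¹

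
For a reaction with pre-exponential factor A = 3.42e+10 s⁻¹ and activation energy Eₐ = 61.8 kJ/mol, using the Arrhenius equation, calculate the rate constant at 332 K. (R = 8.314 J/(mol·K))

6.46e+00 s⁻¹

Step 1: Use the Arrhenius equation: k = A × exp(-Eₐ/RT)
Step 2: Convert Eₐ to J/mol: 61.8 kJ/mol = 61800 J/mol
Step 3: Calculate the exponent: -Eₐ/(RT) = -61800/(8.314 × 332) = -22.38929
Step 4: k = 3.42e+10 × exp(-22.38929)
Step 5: k = 3.42e+10 × 1.88997e-10 = 6.4637e+00 s⁻¹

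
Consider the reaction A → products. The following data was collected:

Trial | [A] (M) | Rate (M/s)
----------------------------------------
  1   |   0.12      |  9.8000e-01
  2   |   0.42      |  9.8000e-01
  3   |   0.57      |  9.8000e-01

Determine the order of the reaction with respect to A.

zeroth order (0)

Step 1: Compare trials - when concentration changes, rate stays constant.
Step 2: rate₂/rate₁ = 9.8000e-01/9.8000e-01 = 1
Step 3: [A]₂/[A]₁ = 0.42/0.12 = 3.5
Step 4: Since rate ratio ≈ (conc ratio)^0, the reaction is zeroth order.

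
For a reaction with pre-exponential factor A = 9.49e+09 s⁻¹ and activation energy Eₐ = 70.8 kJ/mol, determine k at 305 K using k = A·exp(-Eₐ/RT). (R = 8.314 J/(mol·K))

7.10e-03 s⁻¹

Step 1: Use the Arrhenius equation: k = A × exp(-Eₐ/RT)
Step 2: Convert Eₐ to J/mol: 70.8 kJ/mol = 70800 J/mol
Step 3: Calculate the exponent: -Eₐ/(RT) = -70800/(8.314 × 305) = -27.92051
Step 4: k = 9.49e+09 × exp(-27.92051)
Step 5: k = 9.49e+09 × 7.48646e-13 = 7.1047e-03 s⁻¹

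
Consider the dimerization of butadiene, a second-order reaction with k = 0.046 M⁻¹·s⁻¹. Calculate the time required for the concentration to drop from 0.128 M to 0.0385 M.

394.8 s

Step 1: For second-order: t = (1/[C₄H₆] - 1/[C₄H₆]₀)/k
Step 2: t = (1/0.0385 - 1/0.128)/0.046
Step 3: t = (25.97 - 7.812)/0.046
Step 4: t = 18.16/0.046 = 394.8 s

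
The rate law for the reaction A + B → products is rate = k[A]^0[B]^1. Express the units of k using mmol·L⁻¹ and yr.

yr⁻¹

Step 1: Overall order = 0 + 1 = 1.
Step 2: rate has units mmol·L⁻¹·yr⁻¹; [A]^0[B]^1 has units (mmol·L⁻¹)^1.
Step 3: k = rate/([A]^0[B]^1), so units of k = (mmol·L⁻¹)^(1-1)·yr⁻¹ = yr⁻¹.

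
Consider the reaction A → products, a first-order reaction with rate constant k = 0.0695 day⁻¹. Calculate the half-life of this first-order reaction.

9.973 day

Step 1: For a first-order reaction, t₁/₂ = ln(2)/k
Step 2: t₁/₂ = ln(2)/0.0695
Step 3: t₁/₂ = 0.6931/0.0695 = 9.973 day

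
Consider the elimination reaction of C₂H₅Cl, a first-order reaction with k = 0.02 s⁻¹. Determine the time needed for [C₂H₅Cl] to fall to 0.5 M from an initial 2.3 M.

76.3 s

Step 1: For first-order: t = ln([C₂H₅Cl]₀/[C₂H₅Cl])/k
Step 2: t = ln(2.3/0.5)/0.02
Step 3: t = ln(4.6)/0.02
Step 4: t = 1.526/0.02 = 76.3 s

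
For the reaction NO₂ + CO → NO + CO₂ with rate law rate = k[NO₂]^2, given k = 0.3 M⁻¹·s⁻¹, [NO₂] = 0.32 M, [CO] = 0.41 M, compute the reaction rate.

0.03072 M/s

Step 1: The rate law is rate = k[NO₂]^2
Step 2: Note that the rate does not depend on [CO] (zero order in CO).
Step 3: rate = 0.3 × (0.32)^2 = 0.03072 M/s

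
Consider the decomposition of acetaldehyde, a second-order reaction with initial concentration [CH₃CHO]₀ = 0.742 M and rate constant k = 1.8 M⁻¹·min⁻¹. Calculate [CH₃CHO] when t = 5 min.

0.09664 M

Step 1: For a second-order reaction: 1/[CH₃CHO] = 1/[CH₃CHO]₀ + kt
Step 2: 1/[CH₃CHO] = 1/0.742 + 1.8 × 5
Step 3: 1/[CH₃CHO] = 1.348 + 9 = 10.35
Step 4: [CH₃CHO] = 1/10.35 = 0.09664 M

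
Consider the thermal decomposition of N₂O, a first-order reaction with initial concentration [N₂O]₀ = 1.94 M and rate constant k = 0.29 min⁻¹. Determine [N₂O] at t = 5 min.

0.4551 M

Step 1: For a first-order reaction: [N₂O] = [N₂O]₀ × e^(-kt)
Step 2: [N₂O] = 1.94 × e^(-0.29 × 5)
Step 3: [N₂O] = 1.94 × e^(-1.45)
Step 4: [N₂O] = 1.94 × 0.23457 = 0.4551 M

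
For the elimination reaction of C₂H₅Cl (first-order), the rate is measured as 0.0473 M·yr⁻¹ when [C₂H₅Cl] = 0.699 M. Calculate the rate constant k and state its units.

0.06767 yr⁻¹

Step 1: rate = k[C₂H₅Cl]^1, so k = rate / [C₂H₅Cl]^1.
Step 2: k = 0.0473 / (0.699)^1 = 0.0473 / 0.699.
Step 3: k = 0.06767 yr⁻¹.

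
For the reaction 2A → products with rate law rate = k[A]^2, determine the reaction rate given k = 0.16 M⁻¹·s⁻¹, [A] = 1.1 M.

0.1936 M/s

Step 1: Identify the rate law: rate = k[A]^2
Step 2: Substitute values: rate = 0.16 × (1.1)^2
Step 3: Calculate: rate = 0.16 × 1.21 = 0.1936 M/s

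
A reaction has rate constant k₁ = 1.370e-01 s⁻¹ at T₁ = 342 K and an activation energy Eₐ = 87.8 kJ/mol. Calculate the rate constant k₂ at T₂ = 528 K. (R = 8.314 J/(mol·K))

7.259e+03 s⁻¹

Step 1: Use the two-temperature Arrhenius form: ln(k₂/k₁) = -Eₐ/R × (1/T₂ - 1/T₁)
Step 2: Convert Eₐ to J/mol: 87.8 kJ/mol = 87800 J/mol
Step 3: 1/T₂ - 1/T₁ = 1/528 - 1/342 = -1.030037e-03 K⁻¹
Step 4: ln(k₂/k₁) = -87800/8.314 × -1.030037e-03 = 10.87771
Step 5: k₂ = k₁ × exp(10.87771) = 1.370e-01 × 5.29821e+04 = 7.259e+03 s⁻¹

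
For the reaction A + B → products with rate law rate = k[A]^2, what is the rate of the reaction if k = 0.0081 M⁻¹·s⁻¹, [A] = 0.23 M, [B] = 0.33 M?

0.0004285 M/s

Step 1: The rate law is rate = k[A]^2
Step 2: Note that the rate does not depend on [B] (zero order in B).
Step 3: rate = 0.0081 × (0.23)^2 = 0.00042849 M/s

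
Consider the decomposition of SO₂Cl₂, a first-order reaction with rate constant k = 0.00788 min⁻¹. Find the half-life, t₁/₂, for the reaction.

87.96 min

Step 1: For a first-order reaction, t₁/₂ = ln(2)/k
Step 2: t₁/₂ = ln(2)/0.00788
Step 3: t₁/₂ = 0.6931/0.00788 = 87.96 min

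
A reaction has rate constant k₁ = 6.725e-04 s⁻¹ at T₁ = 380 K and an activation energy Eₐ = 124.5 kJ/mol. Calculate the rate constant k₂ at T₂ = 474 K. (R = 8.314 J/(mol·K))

1.666e+00 s⁻¹

Step 1: Use the two-temperature Arrhenius form: ln(k₂/k₁) = -Eₐ/R × (1/T₂ - 1/T₁)
Step 2: Convert Eₐ to J/mol: 124.5 kJ/mol = 124500 J/mol
Step 3: 1/T₂ - 1/T₁ = 1/474 - 1/380 = -5.218743e-04 K⁻¹
Step 4: ln(k₂/k₁) = -124500/8.314 × -5.218743e-04 = 7.81493
Step 5: k₂ = k₁ × exp(7.81493) = 6.725e-04 × 2.47731e+03 = 1.666e+00 s⁻¹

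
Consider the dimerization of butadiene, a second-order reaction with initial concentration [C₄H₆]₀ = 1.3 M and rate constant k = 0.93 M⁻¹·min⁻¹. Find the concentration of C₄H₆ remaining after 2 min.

0.3803 M

Step 1: For a second-order reaction: 1/[C₄H₆] = 1/[C₄H₆]₀ + kt
Step 2: 1/[C₄H₆] = 1/1.3 + 0.93 × 2
Step 3: 1/[C₄H₆] = 0.7692 + 1.86 = 2.629
Step 4: [C₄H₆] = 1/2.629 = 0.3803 M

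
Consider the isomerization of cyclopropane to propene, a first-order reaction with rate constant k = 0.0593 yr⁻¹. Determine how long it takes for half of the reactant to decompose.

11.69 yr

Step 1: For a first-order reaction, t₁/₂ = ln(2)/k
Step 2: t₁/₂ = ln(2)/0.0593
Step 3: t₁/₂ = 0.6931/0.0593 = 11.69 yr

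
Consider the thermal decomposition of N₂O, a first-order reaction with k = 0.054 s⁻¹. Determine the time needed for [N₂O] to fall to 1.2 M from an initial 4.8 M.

25.67 s

Step 1: For first-order: t = ln([N₂O]₀/[N₂O])/k
Step 2: t = ln(4.8/1.2)/0.054
Step 3: t = ln(4)/0.054
Step 4: t = 1.386/0.054 = 25.67 s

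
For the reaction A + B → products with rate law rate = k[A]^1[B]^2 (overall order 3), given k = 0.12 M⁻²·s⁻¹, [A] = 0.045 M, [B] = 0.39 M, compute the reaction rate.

0.0008213 M/s

Step 1: The rate law is rate = k[A]^1[B]^2, overall order = 1+2 = 3
Step 2: Substitute values: rate = 0.12 × (0.045)^1 × (0.39)^2
Step 3: rate = 0.12 × 0.045 × 0.1521 = 0.00082134 M/s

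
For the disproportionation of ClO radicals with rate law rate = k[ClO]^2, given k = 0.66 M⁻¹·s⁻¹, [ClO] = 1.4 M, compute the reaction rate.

1.294 M/s

Step 1: Identify the rate law: rate = k[ClO]^2
Step 2: Substitute values: rate = 0.66 × (1.4)^2
Step 3: Calculate: rate = 0.66 × 1.96 = 1.2936 M/s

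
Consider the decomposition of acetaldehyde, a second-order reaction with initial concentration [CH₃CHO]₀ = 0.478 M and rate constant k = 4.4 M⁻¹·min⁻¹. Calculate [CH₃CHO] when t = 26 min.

0.008584 M

Step 1: For a second-order reaction: 1/[CH₃CHO] = 1/[CH₃CHO]₀ + kt
Step 2: 1/[CH₃CHO] = 1/0.478 + 4.4 × 26
Step 3: 1/[CH₃CHO] = 2.092 + 114.4 = 116.5
Step 4: [CH₃CHO] = 1/116.5 = 0.008584 M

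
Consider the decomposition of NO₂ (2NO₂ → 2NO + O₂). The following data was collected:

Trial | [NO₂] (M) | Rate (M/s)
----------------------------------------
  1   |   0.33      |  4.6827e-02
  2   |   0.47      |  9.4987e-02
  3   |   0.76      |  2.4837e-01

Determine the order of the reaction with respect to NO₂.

second order (2)

Step 1: Compare trials to find order n where rate₂/rate₁ = ([NO₂]₂/[NO₂]₁)^n
Step 2: rate₂/rate₁ = 9.4987e-02/4.6827e-02 = 2.028
Step 3: [NO₂]₂/[NO₂]₁ = 0.47/0.33 = 1.424
Step 4: n = ln(2.028)/ln(1.424) = 2.00 ≈ 2
Step 5: The reaction is second order in NO₂.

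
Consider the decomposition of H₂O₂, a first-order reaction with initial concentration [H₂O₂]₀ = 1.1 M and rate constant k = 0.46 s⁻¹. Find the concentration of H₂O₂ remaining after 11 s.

0.00698 M

Step 1: For a first-order reaction: [H₂O₂] = [H₂O₂]₀ × e^(-kt)
Step 2: [H₂O₂] = 1.1 × e^(-0.46 × 11)
Step 3: [H₂O₂] = 1.1 × e^(-5.06)
Step 4: [H₂O₂] = 1.1 × 0.00634556 = 0.00698 M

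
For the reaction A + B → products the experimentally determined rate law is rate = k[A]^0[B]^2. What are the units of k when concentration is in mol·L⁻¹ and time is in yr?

(mol·L⁻¹)⁻¹·yr⁻¹

Step 1: Overall order = 0 + 2 = 2.
Step 2: rate has units mol·L⁻¹·yr⁻¹; [A]^0[B]^2 has units (mol·L⁻¹)^2.
Step 3: k = rate/([A]^0[B]^2), so units of k = (mol·L⁻¹)^(1-2)·yr⁻¹ = (mol·L⁻¹)⁻¹·yr⁻¹.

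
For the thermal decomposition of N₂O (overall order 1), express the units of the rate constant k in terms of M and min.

min⁻¹

Step 1: For overall order n, rate = k × (concentration)^n.
Step 2: Rate has units M·min⁻¹; concentration term has units M^1.
Step 3: k = rate / (concentration)^n, so units of k = M^(1-1)·min⁻¹ = min⁻¹.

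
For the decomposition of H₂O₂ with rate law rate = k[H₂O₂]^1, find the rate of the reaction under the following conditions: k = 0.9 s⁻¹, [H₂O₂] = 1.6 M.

1.44 M/s

Step 1: Identify the rate law: rate = k[H₂O₂]^1
Step 2: Substitute values: rate = 0.9 × (1.6)^1
Step 3: Calculate: rate = 0.9 × 1.6 = 1.44 M/s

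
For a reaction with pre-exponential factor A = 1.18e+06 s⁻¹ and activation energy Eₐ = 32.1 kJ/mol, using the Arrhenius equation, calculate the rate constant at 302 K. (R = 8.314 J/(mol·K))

3.31e+00 s⁻¹

Step 1: Use the Arrhenius equation: k = A × exp(-Eₐ/RT)
Step 2: Convert Eₐ to J/mol: 32.1 kJ/mol = 32100 J/mol
Step 3: Calculate the exponent: -Eₐ/(RT) = -32100/(8.314 × 302) = -12.78463
Step 4: k = 1.18e+06 × exp(-12.78463)
Step 5: k = 1.18e+06 × 2.80353e-06 = 3.3082e+00 s⁻¹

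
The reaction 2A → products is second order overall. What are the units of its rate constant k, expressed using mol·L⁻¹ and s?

(mol·L⁻¹)⁻¹·s⁻¹

Step 1: For overall order n, rate = k × (concentration)^n.
Step 2: Rate has units mol·L⁻¹·s⁻¹; concentration term has units (mol·L⁻¹)^2.
Step 3: k = rate / (concentration)^n, so units of k = (mol·L⁻¹)^(1-2)·s⁻¹ = (mol·L⁻¹)⁻¹·s⁻¹.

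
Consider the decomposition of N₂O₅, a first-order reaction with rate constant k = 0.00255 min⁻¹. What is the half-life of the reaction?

271.8 min

Step 1: For a first-order reaction, t₁/₂ = ln(2)/k
Step 2: t₁/₂ = ln(2)/0.00255
Step 3: t₁/₂ = 0.6931/0.00255 = 271.8 min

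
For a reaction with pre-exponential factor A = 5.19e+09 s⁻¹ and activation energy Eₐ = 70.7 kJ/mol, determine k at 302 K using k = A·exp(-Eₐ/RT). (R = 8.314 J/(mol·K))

3.06e-03 s⁻¹

Step 1: Use the Arrhenius equation: k = A × exp(-Eₐ/RT)
Step 2: Convert Eₐ to J/mol: 70.7 kJ/mol = 70700 J/mol
Step 3: Calculate the exponent: -Eₐ/(RT) = -70700/(8.314 × 302) = -28.15804
Step 4: k = 5.19e+09 × exp(-28.15804)
Step 5: k = 5.19e+09 × 5.90362e-13 = 3.0640e-03 s⁻¹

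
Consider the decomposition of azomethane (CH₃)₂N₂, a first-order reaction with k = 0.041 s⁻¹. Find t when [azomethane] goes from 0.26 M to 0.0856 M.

27.1 s

Step 1: For first-order: t = ln([azomethane]₀/[azomethane])/k
Step 2: t = ln(0.26/0.0856)/0.041
Step 3: t = ln(3.037)/0.041
Step 4: t = 1.111/0.041 = 27.1 s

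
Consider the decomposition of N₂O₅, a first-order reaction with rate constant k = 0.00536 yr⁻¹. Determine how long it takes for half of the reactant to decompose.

129.3 yr

Step 1: For a first-order reaction, t₁/₂ = ln(2)/k
Step 2: t₁/₂ = ln(2)/0.00536
Step 3: t₁/₂ = 0.6931/0.00536 = 129.3 yr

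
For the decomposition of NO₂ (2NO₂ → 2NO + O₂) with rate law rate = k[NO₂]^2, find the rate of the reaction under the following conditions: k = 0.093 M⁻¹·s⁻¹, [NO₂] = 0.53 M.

0.02612 M/s

Step 1: Identify the rate law: rate = k[NO₂]^2
Step 2: Substitute values: rate = 0.093 × (0.53)^2
Step 3: Calculate: rate = 0.093 × 0.2809 = 0.0261237 M/s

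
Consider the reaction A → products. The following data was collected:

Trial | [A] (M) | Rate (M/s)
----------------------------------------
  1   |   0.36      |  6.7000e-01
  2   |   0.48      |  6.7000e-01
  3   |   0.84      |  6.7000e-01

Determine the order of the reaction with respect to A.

zeroth order (0)

Step 1: Compare trials - when concentration changes, rate stays constant.
Step 2: rate₂/rate₁ = 6.7000e-01/6.7000e-01 = 1
Step 3: [A]₂/[A]₁ = 0.48/0.36 = 1.333
Step 4: Since rate ratio ≈ (conc ratio)^0, the reaction is zeroth order.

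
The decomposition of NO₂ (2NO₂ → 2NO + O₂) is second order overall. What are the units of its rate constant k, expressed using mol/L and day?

(mol/L)⁻¹·day⁻¹

Step 1: For overall order n, rate = k × (concentration)^n.
Step 2: Rate has units mol/L·day⁻¹; concentration term has units (mol/L)^2.
Step 3: k = rate / (concentration)^n, so units of k = (mol/L)^(1-2)·day⁻¹ = (mol/L)⁻¹·day⁻¹.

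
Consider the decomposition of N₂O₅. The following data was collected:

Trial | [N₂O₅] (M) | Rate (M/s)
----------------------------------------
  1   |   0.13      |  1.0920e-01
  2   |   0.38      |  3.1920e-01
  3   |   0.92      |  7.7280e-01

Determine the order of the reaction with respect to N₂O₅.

first order (1)

Step 1: Compare trials to find order n where rate₂/rate₁ = ([N₂O₅]₂/[N₂O₅]₁)^n
Step 2: rate₂/rate₁ = 3.1920e-01/1.0920e-01 = 2.923
Step 3: [N₂O₅]₂/[N₂O₅]₁ = 0.38/0.13 = 2.923
Step 4: n = ln(2.923)/ln(2.923) = 1.00 ≈ 1
Step 5: The reaction is first order in N₂O₅.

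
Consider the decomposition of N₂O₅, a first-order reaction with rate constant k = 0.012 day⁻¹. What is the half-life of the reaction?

57.76 day

Step 1: For a first-order reaction, t₁/₂ = ln(2)/k
Step 2: t₁/₂ = ln(2)/0.012
Step 3: t₁/₂ = 0.6931/0.012 = 57.76 day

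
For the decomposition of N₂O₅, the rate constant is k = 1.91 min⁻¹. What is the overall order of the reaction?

first order (1)

Step 1: The units of k for an nth-order reaction are (concentration)^(1-n)·(time)⁻¹.
Step 2: Here k has units min⁻¹, so the concentration exponent is 0.
Step 3: 1 - n = 0 ⇒ n = 1. The reaction is first order.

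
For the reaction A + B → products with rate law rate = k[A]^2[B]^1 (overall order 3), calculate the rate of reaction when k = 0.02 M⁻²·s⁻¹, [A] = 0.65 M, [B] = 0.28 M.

0.002366 M/s

Step 1: The rate law is rate = k[A]^2[B]^1, overall order = 2+1 = 3
Step 2: Substitute values: rate = 0.02 × (0.65)^2 × (0.28)^1
Step 3: rate = 0.02 × 0.4225 × 0.28 = 0.002366 M/s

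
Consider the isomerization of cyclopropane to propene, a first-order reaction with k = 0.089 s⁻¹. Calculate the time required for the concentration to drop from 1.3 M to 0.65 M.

7.788 s

Step 1: For first-order: t = ln([cyclopropane]₀/[cyclopropane])/k
Step 2: t = ln(1.3/0.65)/0.089
Step 3: t = ln(2)/0.089
Step 4: t = 0.6931/0.089 = 7.788 s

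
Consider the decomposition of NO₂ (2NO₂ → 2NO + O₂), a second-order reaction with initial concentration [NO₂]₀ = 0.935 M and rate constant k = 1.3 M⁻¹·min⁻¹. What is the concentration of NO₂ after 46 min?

0.01643 M

Step 1: For a second-order reaction: 1/[NO₂] = 1/[NO₂]₀ + kt
Step 2: 1/[NO₂] = 1/0.935 + 1.3 × 46
Step 3: 1/[NO₂] = 1.07 + 59.8 = 60.87
Step 4: [NO₂] = 1/60.87 = 0.01643 M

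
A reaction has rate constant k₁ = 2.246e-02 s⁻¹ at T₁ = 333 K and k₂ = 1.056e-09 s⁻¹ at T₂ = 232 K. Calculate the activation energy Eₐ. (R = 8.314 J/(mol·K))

107.3 kJ/mol

Step 1: Use the two-temperature Arrhenius form: ln(k₂/k₁) = -Eₐ/R × (1/T₂ - 1/T₁)
Step 2: ln(k₂/k₁) = ln(1.056e-09/2.246e-02) = ln(4.70169e-08) = -16.8728
Step 3: 1/T₂ - 1/T₁ = 1/232 - 1/333 = 1.307342e-03 K⁻¹
Step 4: Eₐ = -R × ln(k₂/k₁) / (1/T₂ - 1/T₁) = -8.314 × -16.8728 / 1.307342e-03
Step 5: Eₐ = 1.0730e+05 J/mol = 107.3 kJ/mol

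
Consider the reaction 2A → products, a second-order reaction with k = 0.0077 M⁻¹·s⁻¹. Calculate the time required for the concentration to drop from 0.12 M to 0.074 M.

672.8 s

Step 1: For second-order: t = (1/[A] - 1/[A]₀)/k
Step 2: t = (1/0.074 - 1/0.12)/0.0077
Step 3: t = (13.51 - 8.333)/0.0077
Step 4: t = 5.18/0.0077 = 672.8 s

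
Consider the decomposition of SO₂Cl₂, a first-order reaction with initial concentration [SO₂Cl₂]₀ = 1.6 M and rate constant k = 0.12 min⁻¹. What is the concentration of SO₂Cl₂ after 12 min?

0.3791 M

Step 1: For a first-order reaction: [SO₂Cl₂] = [SO₂Cl₂]₀ × e^(-kt)
Step 2: [SO₂Cl₂] = 1.6 × e^(-0.12 × 12)
Step 3: [SO₂Cl₂] = 1.6 × e^(-1.44)
Step 4: [SO₂Cl₂] = 1.6 × 0.236928 = 0.3791 M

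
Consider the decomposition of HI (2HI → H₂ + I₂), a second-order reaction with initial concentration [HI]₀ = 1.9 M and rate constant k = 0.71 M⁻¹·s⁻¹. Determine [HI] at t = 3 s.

0.3765 M

Step 1: For a second-order reaction: 1/[HI] = 1/[HI]₀ + kt
Step 2: 1/[HI] = 1/1.9 + 0.71 × 3
Step 3: 1/[HI] = 0.5263 + 2.13 = 2.656
Step 4: [HI] = 1/2.656 = 0.3765 M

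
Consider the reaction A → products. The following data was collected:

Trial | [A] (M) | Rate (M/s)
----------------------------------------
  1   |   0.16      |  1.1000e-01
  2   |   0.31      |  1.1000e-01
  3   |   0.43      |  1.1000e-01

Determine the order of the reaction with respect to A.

zeroth order (0)

Step 1: Compare trials - when concentration changes, rate stays constant.
Step 2: rate₂/rate₁ = 1.1000e-01/1.1000e-01 = 1
Step 3: [A]₂/[A]₁ = 0.31/0.16 = 1.938
Step 4: Since rate ratio ≈ (conc ratio)^0, the reaction is zeroth order.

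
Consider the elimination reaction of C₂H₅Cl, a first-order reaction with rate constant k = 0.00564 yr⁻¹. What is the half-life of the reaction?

122.9 yr

Step 1: For a first-order reaction, t₁/₂ = ln(2)/k
Step 2: t₁/₂ = ln(2)/0.00564
Step 3: t₁/₂ = 0.6931/0.00564 = 122.9 yr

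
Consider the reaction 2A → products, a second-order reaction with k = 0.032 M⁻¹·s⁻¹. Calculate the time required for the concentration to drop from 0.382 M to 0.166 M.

106.4 s

Step 1: For second-order: t = (1/[A] - 1/[A]₀)/k
Step 2: t = (1/0.166 - 1/0.382)/0.032
Step 3: t = (6.024 - 2.618)/0.032
Step 4: t = 3.406/0.032 = 106.4 s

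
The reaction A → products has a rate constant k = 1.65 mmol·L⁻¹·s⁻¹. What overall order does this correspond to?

zeroth order (0)

Step 1: The units of k for an nth-order reaction are (concentration)^(1-n)·(time)⁻¹.
Step 2: Here k has units mmol·L⁻¹·s⁻¹, so the concentration exponent is 1.
Step 3: 1 - n = 1 ⇒ n = 0. The reaction is zeroth order.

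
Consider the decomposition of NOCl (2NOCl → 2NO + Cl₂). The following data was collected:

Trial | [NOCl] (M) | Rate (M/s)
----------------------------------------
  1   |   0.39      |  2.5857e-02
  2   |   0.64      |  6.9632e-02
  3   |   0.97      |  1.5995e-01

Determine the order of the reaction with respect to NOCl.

second order (2)

Step 1: Compare trials to find order n where rate₂/rate₁ = ([NOCl]₂/[NOCl]₁)^n
Step 2: rate₂/rate₁ = 6.9632e-02/2.5857e-02 = 2.693
Step 3: [NOCl]₂/[NOCl]₁ = 0.64/0.39 = 1.641
Step 4: n = ln(2.693)/ln(1.641) = 2.00 ≈ 2
Step 5: The reaction is second order in NOCl.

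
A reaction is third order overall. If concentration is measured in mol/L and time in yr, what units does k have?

(mol/L)⁻²·yr⁻¹

Step 1: For overall order n, rate = k × (concentration)^n.
Step 2: Rate has units mol/L·yr⁻¹; concentration term has units (mol/L)^3.
Step 3: k = rate / (concentration)^n, so units of k = (mol/L)^(1-3)·yr⁻¹ = (mol/L)⁻²·yr⁻¹.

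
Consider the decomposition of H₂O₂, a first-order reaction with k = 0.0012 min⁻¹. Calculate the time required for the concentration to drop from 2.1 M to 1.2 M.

466.3 min

Step 1: For first-order: t = ln([H₂O₂]₀/[H₂O₂])/k
Step 2: t = ln(2.1/1.2)/0.0012
Step 3: t = ln(1.75)/0.0012
Step 4: t = 0.5596/0.0012 = 466.3 min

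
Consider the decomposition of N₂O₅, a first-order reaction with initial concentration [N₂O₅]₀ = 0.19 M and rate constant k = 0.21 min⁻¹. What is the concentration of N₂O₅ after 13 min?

0.01239 M

Step 1: For a first-order reaction: [N₂O₅] = [N₂O₅]₀ × e^(-kt)
Step 2: [N₂O₅] = 0.19 × e^(-0.21 × 13)
Step 3: [N₂O₅] = 0.19 × e^(-2.73)
Step 4: [N₂O₅] = 0.19 × 0.0652193 = 0.01239 M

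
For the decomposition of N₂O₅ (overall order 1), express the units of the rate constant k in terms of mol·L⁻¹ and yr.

yr⁻¹

Step 1: For overall order n, rate = k × (concentration)^n.
Step 2: Rate has units mol·L⁻¹·yr⁻¹; concentration term has units (mol·L⁻¹)^1.
Step 3: k = rate / (concentration)^n, so units of k = (mol·L⁻¹)^(1-1)·yr⁻¹ = yr⁻¹.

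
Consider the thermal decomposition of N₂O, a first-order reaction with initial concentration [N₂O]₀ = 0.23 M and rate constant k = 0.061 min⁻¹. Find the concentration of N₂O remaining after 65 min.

0.004363 M

Step 1: For a first-order reaction: [N₂O] = [N₂O]₀ × e^(-kt)
Step 2: [N₂O] = 0.23 × e^(-0.061 × 65)
Step 3: [N₂O] = 0.23 × e^(-3.965)
Step 4: [N₂O] = 0.23 × 0.018968 = 0.004363 M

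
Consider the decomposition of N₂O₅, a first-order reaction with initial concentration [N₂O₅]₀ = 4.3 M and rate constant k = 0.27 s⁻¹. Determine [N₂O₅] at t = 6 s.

0.851 M

Step 1: For a first-order reaction: [N₂O₅] = [N₂O₅]₀ × e^(-kt)
Step 2: [N₂O₅] = 4.3 × e^(-0.27 × 6)
Step 3: [N₂O₅] = 4.3 × e^(-1.62)
Step 4: [N₂O₅] = 4.3 × 0.197899 = 0.851 M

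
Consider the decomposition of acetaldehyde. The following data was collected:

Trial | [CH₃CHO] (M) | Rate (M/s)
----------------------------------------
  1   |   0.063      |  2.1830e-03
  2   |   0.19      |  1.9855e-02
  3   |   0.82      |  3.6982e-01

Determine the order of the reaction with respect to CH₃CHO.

second order (2)

Step 1: Compare trials to find order n where rate₂/rate₁ = ([CH₃CHO]₂/[CH₃CHO]₁)^n
Step 2: rate₂/rate₁ = 1.9855e-02/2.1830e-03 = 9.095
Step 3: [CH₃CHO]₂/[CH₃CHO]₁ = 0.19/0.063 = 3.016
Step 4: n = ln(9.095)/ln(3.016) = 2.00 ≈ 2
Step 5: The reaction is second order in CH₃CHO.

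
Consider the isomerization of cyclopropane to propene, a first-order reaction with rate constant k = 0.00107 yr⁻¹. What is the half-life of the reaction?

647.8 yr

Step 1: For a first-order reaction, t₁/₂ = ln(2)/k
Step 2: t₁/₂ = ln(2)/0.00107
Step 3: t₁/₂ = 0.6931/0.00107 = 647.8 yr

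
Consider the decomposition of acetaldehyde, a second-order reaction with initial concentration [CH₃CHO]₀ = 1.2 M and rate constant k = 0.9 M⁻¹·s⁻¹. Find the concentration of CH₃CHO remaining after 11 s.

0.09317 M

Step 1: For a second-order reaction: 1/[CH₃CHO] = 1/[CH₃CHO]₀ + kt
Step 2: 1/[CH₃CHO] = 1/1.2 + 0.9 × 11
Step 3: 1/[CH₃CHO] = 0.8333 + 9.9 = 10.73
Step 4: [CH₃CHO] = 1/10.73 = 0.09317 M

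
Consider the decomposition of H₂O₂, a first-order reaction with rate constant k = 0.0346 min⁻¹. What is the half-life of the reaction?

20.03 min

Step 1: For a first-order reaction, t₁/₂ = ln(2)/k
Step 2: t₁/₂ = ln(2)/0.0346
Step 3: t₁/₂ = 0.6931/0.0346 = 20.03 min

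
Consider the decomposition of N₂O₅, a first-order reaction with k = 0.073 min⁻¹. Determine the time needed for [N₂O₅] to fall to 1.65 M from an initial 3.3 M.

9.495 min

Step 1: For first-order: t = ln([N₂O₅]₀/[N₂O₅])/k
Step 2: t = ln(3.3/1.65)/0.073
Step 3: t = ln(2)/0.073
Step 4: t = 0.6931/0.073 = 9.495 min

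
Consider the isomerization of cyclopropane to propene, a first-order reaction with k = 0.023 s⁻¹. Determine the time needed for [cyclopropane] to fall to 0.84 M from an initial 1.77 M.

32.41 s

Step 1: For first-order: t = ln([cyclopropane]₀/[cyclopropane])/k
Step 2: t = ln(1.77/0.84)/0.023
Step 3: t = ln(2.107)/0.023
Step 4: t = 0.7453/0.023 = 32.41 s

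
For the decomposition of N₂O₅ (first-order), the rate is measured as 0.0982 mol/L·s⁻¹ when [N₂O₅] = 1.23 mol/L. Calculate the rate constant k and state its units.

0.07984 s⁻¹

Step 1: rate = k[N₂O₅]^1, so k = rate / [N₂O₅]^1.
Step 2: k = 0.0982 / (1.23)^1 = 0.0982 / 1.23.
Step 3: k = 0.07984 s⁻¹.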